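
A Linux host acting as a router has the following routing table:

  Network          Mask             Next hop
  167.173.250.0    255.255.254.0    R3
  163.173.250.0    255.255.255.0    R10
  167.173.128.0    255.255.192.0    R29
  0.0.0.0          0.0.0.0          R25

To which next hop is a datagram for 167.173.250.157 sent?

Routes whose prefix contains 167.173.250.157:
  0.0.0.0/0 (default, matches everything) -> R25
  167.173.250.0/23 (167.173.250.0 - 167.173.251.255) -> R3
More-specific entries that do NOT match:
  163.173.250.0/24 (163.173.250.0 - 163.173.250.255) does not contain 167.173.250.157
Longest matching prefix is /23 -> next hop R3.

R3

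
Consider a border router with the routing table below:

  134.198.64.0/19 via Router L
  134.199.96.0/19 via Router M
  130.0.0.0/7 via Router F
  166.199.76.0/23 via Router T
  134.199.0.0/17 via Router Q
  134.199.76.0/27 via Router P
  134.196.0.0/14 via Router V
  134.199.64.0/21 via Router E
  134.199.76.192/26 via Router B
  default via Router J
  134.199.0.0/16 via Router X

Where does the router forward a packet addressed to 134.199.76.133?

Routes whose prefix contains 134.199.76.133:
  0.0.0.0/0 (default, matches everything) -> Router J
  134.196.0.0/14 (134.196.0.0 - 134.199.255.255) -> Router V
  134.199.0.0/16 (134.199.0.0 - 134.199.255.255) -> Router X
  134.199.0.0/17 (134.199.0.0 - 134.199.127.255) -> Router Q
More-specific entries that do NOT match:
  134.199.76.0/27 (134.199.76.0 - 134.199.76.31) does not contain 134.199.76.133
  134.199.76.192/26 (134.199.76.192 - 134.199.76.255) does not contain 134.199.76.133
  166.199.76.0/23 (166.199.76.0 - 166.199.77.255) does not contain 134.199.76.133
  134.199.64.0/21 (134.199.64.0 - 134.199.71.255) does not contain 134.199.76.133
  134.198.64.0/19 (134.198.64.0 - 134.198.95.255) does not contain 134.199.76.133
  134.199.96.0/19 (134.199.96.0 - 134.199.127.255) does not contain 134.199.76.133
Longest matching prefix is /17 -> next hop Router Q.

Router Q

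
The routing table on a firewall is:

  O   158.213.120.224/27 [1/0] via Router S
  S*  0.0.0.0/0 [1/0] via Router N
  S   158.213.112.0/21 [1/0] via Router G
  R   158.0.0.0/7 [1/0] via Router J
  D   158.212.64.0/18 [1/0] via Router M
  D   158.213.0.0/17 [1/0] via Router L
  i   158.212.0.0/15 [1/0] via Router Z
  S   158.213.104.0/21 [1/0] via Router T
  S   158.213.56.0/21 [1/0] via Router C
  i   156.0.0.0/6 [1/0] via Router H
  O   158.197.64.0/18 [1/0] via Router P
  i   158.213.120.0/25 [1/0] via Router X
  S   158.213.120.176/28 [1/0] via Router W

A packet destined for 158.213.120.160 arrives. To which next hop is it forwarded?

Router L

Routes whose prefix contains 158.213.120.160:
  0.0.0.0/0 (default, matches everything) -> Router N
  156.0.0.0/6 (156.0.0.0 - 159.255.255.255) -> Router H
  158.0.0.0/7 (158.0.0.0 - 159.255.255.255) -> Router J
  158.212.0.0/15 (158.212.0.0 - 158.213.255.255) -> Router Z
  158.213.0.0/17 (158.213.0.0 - 158.213.127.255) -> Router L
More-specific entries that do NOT match:
  158.213.120.176/28 (158.213.120.176 - 158.213.120.191) does not contain 158.213.120.160
  158.213.120.224/27 (158.213.120.224 - 158.213.120.255) does not contain 158.213.120.160
  158.213.120.0/25 (158.213.120.0 - 158.213.120.127) does not contain 158.213.120.160
  158.213.112.0/21 (158.213.112.0 - 158.213.119.255) does not contain 158.213.120.160
  158.213.104.0/21 (158.213.104.0 - 158.213.111.255) does not contain 158.213.120.160
  158.213.56.0/21 (158.213.56.0 - 158.213.63.255) does not contain 158.213.120.160
  158.212.64.0/18 (158.212.64.0 - 158.212.127.255) does not contain 158.213.120.160
  158.197.64.0/18 (158.197.64.0 - 158.197.127.255) does not contain 158.213.120.160
Longest matching prefix is /17 -> next hop Router L.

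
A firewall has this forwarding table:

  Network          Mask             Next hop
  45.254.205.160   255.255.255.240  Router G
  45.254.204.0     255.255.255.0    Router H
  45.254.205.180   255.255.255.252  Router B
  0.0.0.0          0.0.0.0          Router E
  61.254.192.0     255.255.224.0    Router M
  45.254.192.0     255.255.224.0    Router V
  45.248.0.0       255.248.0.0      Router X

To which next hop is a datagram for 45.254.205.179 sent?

Router V

Routes whose prefix contains 45.254.205.179:
  0.0.0.0/0 (default, matches everything) -> Router E
  45.248.0.0/13 (45.248.0.0 - 45.255.255.255) -> Router X
  45.254.192.0/19 (45.254.192.0 - 45.254.223.255) -> Router V
More-specific entries that do NOT match:
  45.254.205.180/30 (45.254.205.180 - 45.254.205.183) does not contain 45.254.205.179
  45.254.205.160/28 (45.254.205.160 - 45.254.205.175) does not contain 45.254.205.179
  45.254.204.0/24 (45.254.204.0 - 45.254.204.255) does not contain 45.254.205.179
Longest matching prefix is /19 -> next hop Router V.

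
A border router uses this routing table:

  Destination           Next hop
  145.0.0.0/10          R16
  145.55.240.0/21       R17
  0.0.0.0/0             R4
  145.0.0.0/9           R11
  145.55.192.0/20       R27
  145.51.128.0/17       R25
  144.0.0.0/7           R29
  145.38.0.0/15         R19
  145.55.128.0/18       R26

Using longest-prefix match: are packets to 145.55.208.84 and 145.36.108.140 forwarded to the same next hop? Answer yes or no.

145.55.208.84: longest match 145.0.0.0/10 -> R16
145.36.108.140: longest match 145.0.0.0/10 -> R16

yes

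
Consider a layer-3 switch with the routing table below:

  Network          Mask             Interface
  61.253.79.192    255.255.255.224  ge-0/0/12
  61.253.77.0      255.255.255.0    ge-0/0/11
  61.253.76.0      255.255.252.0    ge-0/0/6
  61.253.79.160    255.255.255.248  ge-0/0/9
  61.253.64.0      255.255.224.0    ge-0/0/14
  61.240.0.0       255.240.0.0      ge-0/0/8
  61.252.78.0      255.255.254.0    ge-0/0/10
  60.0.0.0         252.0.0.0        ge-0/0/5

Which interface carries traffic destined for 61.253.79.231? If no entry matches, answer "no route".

Routes whose prefix contains 61.253.79.231:
  60.0.0.0/6 (60.0.0.0 - 63.255.255.255) -> ge-0/0/5
  61.240.0.0/12 (61.240.0.0 - 61.255.255.255) -> ge-0/0/8
  61.253.64.0/19 (61.253.64.0 - 61.253.95.255) -> ge-0/0/14
  61.253.76.0/22 (61.253.76.0 - 61.253.79.255) -> ge-0/0/6
More-specific entries that do NOT match:
  61.253.79.160/29 (61.253.79.160 - 61.253.79.167) does not contain 61.253.79.231
  61.253.79.192/27 (61.253.79.192 - 61.253.79.223) does not contain 61.253.79.231
  61.253.77.0/24 (61.253.77.0 - 61.253.77.255) does not contain 61.253.79.231
  61.252.78.0/23 (61.252.78.0 - 61.252.79.255) does not contain 61.253.79.231
Longest matching prefix is /22 -> interface ge-0/0/6.

ge-0/0/6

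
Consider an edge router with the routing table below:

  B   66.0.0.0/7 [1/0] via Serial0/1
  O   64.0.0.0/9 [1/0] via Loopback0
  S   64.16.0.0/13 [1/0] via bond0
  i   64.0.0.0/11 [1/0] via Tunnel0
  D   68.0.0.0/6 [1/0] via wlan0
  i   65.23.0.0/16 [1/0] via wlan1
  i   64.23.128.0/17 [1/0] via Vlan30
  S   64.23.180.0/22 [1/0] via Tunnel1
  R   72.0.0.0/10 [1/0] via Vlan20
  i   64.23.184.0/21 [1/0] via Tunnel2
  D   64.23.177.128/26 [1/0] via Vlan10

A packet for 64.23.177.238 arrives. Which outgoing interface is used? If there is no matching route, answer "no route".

Vlan30

Routes whose prefix contains 64.23.177.238:
  64.0.0.0/9 (64.0.0.0 - 64.127.255.255) -> Loopback0
  64.0.0.0/11 (64.0.0.0 - 64.31.255.255) -> Tunnel0
  64.16.0.0/13 (64.16.0.0 - 64.23.255.255) -> bond0
  64.23.128.0/17 (64.23.128.0 - 64.23.255.255) -> Vlan30
More-specific entries that do NOT match:
  64.23.177.128/26 (64.23.177.128 - 64.23.177.191) does not contain 64.23.177.238
  64.23.180.0/22 (64.23.180.0 - 64.23.183.255) does not contain 64.23.177.238
  64.23.184.0/21 (64.23.184.0 - 64.23.191.255) does not contain 64.23.177.238
Longest matching prefix is /17 -> interface Vlan30.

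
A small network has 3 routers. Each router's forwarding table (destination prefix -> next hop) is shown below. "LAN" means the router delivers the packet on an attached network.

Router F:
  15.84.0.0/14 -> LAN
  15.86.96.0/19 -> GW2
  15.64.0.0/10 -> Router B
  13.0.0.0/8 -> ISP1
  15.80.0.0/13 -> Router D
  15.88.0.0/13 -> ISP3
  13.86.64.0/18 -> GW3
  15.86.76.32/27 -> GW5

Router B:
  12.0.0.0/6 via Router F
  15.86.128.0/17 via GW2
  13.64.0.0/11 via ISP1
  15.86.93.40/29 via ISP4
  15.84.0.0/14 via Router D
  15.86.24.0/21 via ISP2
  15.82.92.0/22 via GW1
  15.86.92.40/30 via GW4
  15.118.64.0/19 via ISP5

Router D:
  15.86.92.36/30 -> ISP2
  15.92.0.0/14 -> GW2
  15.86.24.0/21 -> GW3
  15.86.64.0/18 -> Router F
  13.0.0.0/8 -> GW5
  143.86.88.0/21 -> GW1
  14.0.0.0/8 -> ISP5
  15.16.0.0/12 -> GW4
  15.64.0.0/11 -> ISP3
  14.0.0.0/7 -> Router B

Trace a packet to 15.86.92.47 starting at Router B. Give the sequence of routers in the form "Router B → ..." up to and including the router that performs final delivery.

Router B → Router D → Router F

At Router B: longest match for 15.86.92.47 is 15.84.0.0/14 -> Router D
At Router D: longest match for 15.86.92.47 is 15.86.64.0/18 -> Router F
At Router F: longest match for 15.86.92.47 is 15.84.0.0/14 -> LAN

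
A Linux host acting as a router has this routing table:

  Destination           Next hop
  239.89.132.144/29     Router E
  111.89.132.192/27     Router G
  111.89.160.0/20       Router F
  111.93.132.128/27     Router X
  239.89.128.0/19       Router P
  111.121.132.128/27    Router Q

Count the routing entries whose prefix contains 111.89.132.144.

0

No listed prefix contains 111.89.132.144.
Total matching entries: 0.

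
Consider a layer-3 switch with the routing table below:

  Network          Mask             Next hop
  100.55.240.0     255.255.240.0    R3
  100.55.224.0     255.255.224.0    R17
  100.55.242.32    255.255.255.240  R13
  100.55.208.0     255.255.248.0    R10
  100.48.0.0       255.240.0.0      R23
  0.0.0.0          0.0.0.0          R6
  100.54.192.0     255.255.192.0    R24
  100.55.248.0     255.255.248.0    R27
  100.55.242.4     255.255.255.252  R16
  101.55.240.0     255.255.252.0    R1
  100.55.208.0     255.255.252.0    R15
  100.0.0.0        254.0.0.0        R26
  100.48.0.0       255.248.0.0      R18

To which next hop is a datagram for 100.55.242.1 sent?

Routes whose prefix contains 100.55.242.1:
  0.0.0.0/0 (default, matches everything) -> R6
  100.0.0.0/7 (100.0.0.0 - 101.255.255.255) -> R26
  100.48.0.0/12 (100.48.0.0 - 100.63.255.255) -> R23
  100.48.0.0/13 (100.48.0.0 - 100.55.255.255) -> R18
  100.55.224.0/19 (100.55.224.0 - 100.55.255.255) -> R17
  100.55.240.0/20 (100.55.240.0 - 100.55.255.255) -> R3
More-specific entries that do NOT match:
  100.55.242.4/30 (100.55.242.4 - 100.55.242.7) does not contain 100.55.242.1
  100.55.242.32/28 (100.55.242.32 - 100.55.242.47) does not contain 100.55.242.1
  101.55.240.0/22 (101.55.240.0 - 101.55.243.255) does not contain 100.55.242.1
  100.55.208.0/22 (100.55.208.0 - 100.55.211.255) does not contain 100.55.242.1
  100.55.208.0/21 (100.55.208.0 - 100.55.215.255) does not contain 100.55.242.1
  100.55.248.0/21 (100.55.248.0 - 100.55.255.255) does not contain 100.55.242.1
Longest matching prefix is /20 -> next hop R3.

R3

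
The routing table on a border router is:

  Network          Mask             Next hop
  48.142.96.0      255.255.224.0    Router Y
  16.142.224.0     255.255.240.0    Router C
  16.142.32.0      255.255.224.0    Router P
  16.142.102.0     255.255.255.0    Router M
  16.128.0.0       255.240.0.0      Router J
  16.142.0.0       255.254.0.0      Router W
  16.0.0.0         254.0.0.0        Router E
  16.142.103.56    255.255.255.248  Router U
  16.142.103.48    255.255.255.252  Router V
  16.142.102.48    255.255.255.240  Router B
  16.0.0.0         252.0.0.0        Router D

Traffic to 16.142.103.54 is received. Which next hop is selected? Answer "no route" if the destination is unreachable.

Routes whose prefix contains 16.142.103.54:
  16.0.0.0/6 (16.0.0.0 - 19.255.255.255) -> Router D
  16.0.0.0/7 (16.0.0.0 - 17.255.255.255) -> Router E
  16.128.0.0/12 (16.128.0.0 - 16.143.255.255) -> Router J
  16.142.0.0/15 (16.142.0.0 - 16.143.255.255) -> Router W
More-specific entries that do NOT match:
  16.142.103.48/30 (16.142.103.48 - 16.142.103.51) does not contain 16.142.103.54
  16.142.103.56/29 (16.142.103.56 - 16.142.103.63) does not contain 16.142.103.54
  16.142.102.48/28 (16.142.102.48 - 16.142.102.63) does not contain 16.142.103.54
  16.142.102.0/24 (16.142.102.0 - 16.142.102.255) does not contain 16.142.103.54
  16.142.224.0/20 (16.142.224.0 - 16.142.239.255) does not contain 16.142.103.54
  48.142.96.0/19 (48.142.96.0 - 48.142.127.255) does not contain 16.142.103.54
  16.142.32.0/19 (16.142.32.0 - 16.142.63.255) does not contain 16.142.103.54
Longest matching prefix is /15 -> next hop Router W.

Router W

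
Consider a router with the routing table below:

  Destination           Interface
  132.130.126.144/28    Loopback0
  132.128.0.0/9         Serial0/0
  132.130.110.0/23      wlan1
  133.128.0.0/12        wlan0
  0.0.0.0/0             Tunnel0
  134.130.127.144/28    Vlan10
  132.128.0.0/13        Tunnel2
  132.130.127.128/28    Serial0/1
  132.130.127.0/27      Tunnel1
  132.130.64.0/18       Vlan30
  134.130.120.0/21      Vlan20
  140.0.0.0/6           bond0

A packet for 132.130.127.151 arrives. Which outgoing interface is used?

Vlan30

Routes whose prefix contains 132.130.127.151:
  0.0.0.0/0 (default, matches everything) -> Tunnel0
  132.128.0.0/9 (132.128.0.0 - 132.255.255.255) -> Serial0/0
  132.128.0.0/13 (132.128.0.0 - 132.135.255.255) -> Tunnel2
  132.130.64.0/18 (132.130.64.0 - 132.130.127.255) -> Vlan30
More-specific entries that do NOT match:
  132.130.126.144/28 (132.130.126.144 - 132.130.126.159) does not contain 132.130.127.151
  134.130.127.144/28 (134.130.127.144 - 134.130.127.159) does not contain 132.130.127.151
  132.130.127.128/28 (132.130.127.128 - 132.130.127.143) does not contain 132.130.127.151
  132.130.127.0/27 (132.130.127.0 - 132.130.127.31) does not contain 132.130.127.151
  132.130.110.0/23 (132.130.110.0 - 132.130.111.255) does not contain 132.130.127.151
  134.130.120.0/21 (134.130.120.0 - 134.130.127.255) does not contain 132.130.127.151
Longest matching prefix is /18 -> interface Vlan30.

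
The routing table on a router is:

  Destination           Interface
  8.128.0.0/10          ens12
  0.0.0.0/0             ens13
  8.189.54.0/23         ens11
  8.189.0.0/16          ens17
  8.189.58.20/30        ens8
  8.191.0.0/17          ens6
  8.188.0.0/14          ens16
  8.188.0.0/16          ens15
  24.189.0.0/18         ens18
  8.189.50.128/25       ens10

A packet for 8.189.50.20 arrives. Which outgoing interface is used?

ens17

Routes whose prefix contains 8.189.50.20:
  0.0.0.0/0 (default, matches everything) -> ens13
  8.128.0.0/10 (8.128.0.0 - 8.191.255.255) -> ens12
  8.188.0.0/14 (8.188.0.0 - 8.191.255.255) -> ens16
  8.189.0.0/16 (8.189.0.0 - 8.189.255.255) -> ens17
More-specific entries that do NOT match:
  8.189.58.20/30 (8.189.58.20 - 8.189.58.23) does not contain 8.189.50.20
  8.189.50.128/25 (8.189.50.128 - 8.189.50.255) does not contain 8.189.50.20
  8.189.54.0/23 (8.189.54.0 - 8.189.55.255) does not contain 8.189.50.20
  24.189.0.0/18 (24.189.0.0 - 24.189.63.255) does not contain 8.189.50.20
  8.191.0.0/17 (8.191.0.0 - 8.191.127.255) does not contain 8.189.50.20
Longest matching prefix is /16 -> interface ens17.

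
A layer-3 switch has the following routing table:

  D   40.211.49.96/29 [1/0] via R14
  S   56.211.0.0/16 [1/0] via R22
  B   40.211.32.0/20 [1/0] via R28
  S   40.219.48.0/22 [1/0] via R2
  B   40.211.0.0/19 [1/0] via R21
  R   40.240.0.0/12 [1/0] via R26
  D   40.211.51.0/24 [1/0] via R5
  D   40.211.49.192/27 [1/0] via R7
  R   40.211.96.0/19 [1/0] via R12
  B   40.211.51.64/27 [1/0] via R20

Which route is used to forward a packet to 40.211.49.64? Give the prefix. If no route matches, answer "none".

none

40.211.49.64 is outside every listed prefix and there is no default route.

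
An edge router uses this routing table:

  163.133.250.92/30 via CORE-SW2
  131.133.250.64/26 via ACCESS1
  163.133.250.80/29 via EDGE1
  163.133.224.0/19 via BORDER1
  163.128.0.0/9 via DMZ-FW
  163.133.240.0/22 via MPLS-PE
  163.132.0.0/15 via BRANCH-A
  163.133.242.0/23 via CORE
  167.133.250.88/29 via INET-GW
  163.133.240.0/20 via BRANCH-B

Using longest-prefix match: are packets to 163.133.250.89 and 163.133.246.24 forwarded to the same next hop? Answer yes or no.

yes

163.133.250.89: longest match 163.133.240.0/20 -> BRANCH-B
163.133.246.24: longest match 163.133.240.0/20 -> BRANCH-B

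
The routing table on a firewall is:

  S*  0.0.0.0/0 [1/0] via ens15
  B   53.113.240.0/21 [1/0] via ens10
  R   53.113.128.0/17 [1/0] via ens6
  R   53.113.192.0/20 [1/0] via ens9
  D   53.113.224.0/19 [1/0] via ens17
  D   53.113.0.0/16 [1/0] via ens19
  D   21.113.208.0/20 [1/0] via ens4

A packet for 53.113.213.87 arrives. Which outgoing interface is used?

Routes whose prefix contains 53.113.213.87:
  0.0.0.0/0 (default, matches everything) -> ens15
  53.113.0.0/16 (53.113.0.0 - 53.113.255.255) -> ens19
  53.113.128.0/17 (53.113.128.0 - 53.113.255.255) -> ens6
More-specific entries that do NOT match:
  53.113.240.0/21 (53.113.240.0 - 53.113.247.255) does not contain 53.113.213.87
  53.113.192.0/20 (53.113.192.0 - 53.113.207.255) does not contain 53.113.213.87
  21.113.208.0/20 (21.113.208.0 - 21.113.223.255) does not contain 53.113.213.87
  53.113.224.0/19 (53.113.224.0 - 53.113.255.255) does not contain 53.113.213.87
Longest matching prefix is /17 -> interface ens6.

ens6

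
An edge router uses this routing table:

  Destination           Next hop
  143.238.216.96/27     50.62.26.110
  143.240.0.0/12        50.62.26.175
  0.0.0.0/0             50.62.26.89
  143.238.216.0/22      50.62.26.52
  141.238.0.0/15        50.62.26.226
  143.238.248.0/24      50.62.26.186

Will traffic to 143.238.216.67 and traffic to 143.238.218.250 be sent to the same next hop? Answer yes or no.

yes

143.238.216.67: longest match 143.238.216.0/22 -> 50.62.26.52
143.238.218.250: longest match 143.238.216.0/22 -> 50.62.26.52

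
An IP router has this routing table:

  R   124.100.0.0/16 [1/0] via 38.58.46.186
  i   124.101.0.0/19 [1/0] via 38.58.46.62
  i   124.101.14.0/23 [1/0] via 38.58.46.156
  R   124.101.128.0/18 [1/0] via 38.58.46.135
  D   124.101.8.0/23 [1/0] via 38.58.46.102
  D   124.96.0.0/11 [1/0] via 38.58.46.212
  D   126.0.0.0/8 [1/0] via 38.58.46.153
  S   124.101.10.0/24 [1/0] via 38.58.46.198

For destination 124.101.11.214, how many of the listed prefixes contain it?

Prefixes containing 124.101.11.214:
  124.96.0.0/11 (124.96.0.0 - 124.127.255.255)
  124.101.0.0/19 (124.101.0.0 - 124.101.31.255)
Total matching entries: 2.

2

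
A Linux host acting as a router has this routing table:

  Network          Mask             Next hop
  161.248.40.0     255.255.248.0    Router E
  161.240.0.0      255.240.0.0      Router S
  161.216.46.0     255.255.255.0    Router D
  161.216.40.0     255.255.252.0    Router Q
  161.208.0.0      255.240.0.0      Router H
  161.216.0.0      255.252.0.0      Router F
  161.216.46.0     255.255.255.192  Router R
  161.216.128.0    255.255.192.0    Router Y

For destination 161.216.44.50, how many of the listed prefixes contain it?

Prefixes containing 161.216.44.50:
  161.208.0.0/12 (161.208.0.0 - 161.223.255.255)
  161.216.0.0/14 (161.216.0.0 - 161.219.255.255)
Total matching entries: 2.

2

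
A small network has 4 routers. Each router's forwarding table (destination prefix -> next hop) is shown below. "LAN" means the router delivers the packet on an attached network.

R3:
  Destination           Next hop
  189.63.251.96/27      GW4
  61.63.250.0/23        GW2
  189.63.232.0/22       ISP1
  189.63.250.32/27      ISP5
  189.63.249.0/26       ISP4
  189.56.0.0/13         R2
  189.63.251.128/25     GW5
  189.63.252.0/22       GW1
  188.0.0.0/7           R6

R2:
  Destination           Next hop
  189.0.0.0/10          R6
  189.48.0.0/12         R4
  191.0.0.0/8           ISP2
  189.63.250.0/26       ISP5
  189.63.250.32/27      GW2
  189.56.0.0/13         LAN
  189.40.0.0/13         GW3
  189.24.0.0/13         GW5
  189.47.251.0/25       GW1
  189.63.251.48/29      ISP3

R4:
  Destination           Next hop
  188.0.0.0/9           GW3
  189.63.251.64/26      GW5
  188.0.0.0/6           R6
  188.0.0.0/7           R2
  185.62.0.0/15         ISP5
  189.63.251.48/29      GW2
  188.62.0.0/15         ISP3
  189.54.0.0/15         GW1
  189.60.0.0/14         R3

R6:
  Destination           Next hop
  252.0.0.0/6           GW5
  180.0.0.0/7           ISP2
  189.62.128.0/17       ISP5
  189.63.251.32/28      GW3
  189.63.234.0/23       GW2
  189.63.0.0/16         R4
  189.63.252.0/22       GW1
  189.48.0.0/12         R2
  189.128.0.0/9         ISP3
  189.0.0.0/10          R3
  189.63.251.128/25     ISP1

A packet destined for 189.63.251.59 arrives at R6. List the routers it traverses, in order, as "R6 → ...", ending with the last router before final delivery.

R6 → R4 → R3 → R2

At R6: longest match for 189.63.251.59 is 189.63.0.0/16 -> R4
At R4: longest match for 189.63.251.59 is 189.60.0.0/14 -> R3
At R3: longest match for 189.63.251.59 is 189.56.0.0/13 -> R2
At R2: longest match for 189.63.251.59 is 189.56.0.0/13 -> LAN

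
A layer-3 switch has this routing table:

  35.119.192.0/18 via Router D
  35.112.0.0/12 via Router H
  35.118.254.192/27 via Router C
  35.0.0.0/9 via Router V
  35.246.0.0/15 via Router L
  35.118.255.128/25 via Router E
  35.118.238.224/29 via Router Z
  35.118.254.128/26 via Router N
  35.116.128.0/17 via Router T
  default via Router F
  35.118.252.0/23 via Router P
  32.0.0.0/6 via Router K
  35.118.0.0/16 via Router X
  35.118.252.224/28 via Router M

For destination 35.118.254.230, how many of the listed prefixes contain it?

5

Prefixes containing 35.118.254.230:
  0.0.0.0/0 (default, matches everything)
  32.0.0.0/6 (32.0.0.0 - 35.255.255.255)
  35.0.0.0/9 (35.0.0.0 - 35.127.255.255)
  35.112.0.0/12 (35.112.0.0 - 35.127.255.255)
  35.118.0.0/16 (35.118.0.0 - 35.118.255.255)
Total matching entries: 5.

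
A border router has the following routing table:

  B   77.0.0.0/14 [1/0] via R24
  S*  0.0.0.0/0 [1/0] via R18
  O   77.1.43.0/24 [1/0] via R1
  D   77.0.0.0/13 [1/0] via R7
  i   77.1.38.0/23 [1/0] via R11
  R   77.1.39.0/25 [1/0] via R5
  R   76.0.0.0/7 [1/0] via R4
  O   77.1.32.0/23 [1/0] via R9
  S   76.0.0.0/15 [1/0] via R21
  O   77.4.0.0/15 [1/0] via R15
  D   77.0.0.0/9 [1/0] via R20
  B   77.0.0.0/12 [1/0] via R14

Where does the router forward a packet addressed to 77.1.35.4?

Routes whose prefix contains 77.1.35.4:
  0.0.0.0/0 (default, matches everything) -> R18
  76.0.0.0/7 (76.0.0.0 - 77.255.255.255) -> R4
  77.0.0.0/9 (77.0.0.0 - 77.127.255.255) -> R20
  77.0.0.0/12 (77.0.0.0 - 77.15.255.255) -> R14
  77.0.0.0/13 (77.0.0.0 - 77.7.255.255) -> R7
  77.0.0.0/14 (77.0.0.0 - 77.3.255.255) -> R24
More-specific entries that do NOT match:
  77.1.39.0/25 (77.1.39.0 - 77.1.39.127) does not contain 77.1.35.4
  77.1.43.0/24 (77.1.43.0 - 77.1.43.255) does not contain 77.1.35.4
  77.1.38.0/23 (77.1.38.0 - 77.1.39.255) does not contain 77.1.35.4
  77.1.32.0/23 (77.1.32.0 - 77.1.33.255) does not contain 77.1.35.4
  76.0.0.0/15 (76.0.0.0 - 76.1.255.255) does not contain 77.1.35.4
  77.4.0.0/15 (77.4.0.0 - 77.5.255.255) does not contain 77.1.35.4
Longest matching prefix is /14 -> next hop R24.

R24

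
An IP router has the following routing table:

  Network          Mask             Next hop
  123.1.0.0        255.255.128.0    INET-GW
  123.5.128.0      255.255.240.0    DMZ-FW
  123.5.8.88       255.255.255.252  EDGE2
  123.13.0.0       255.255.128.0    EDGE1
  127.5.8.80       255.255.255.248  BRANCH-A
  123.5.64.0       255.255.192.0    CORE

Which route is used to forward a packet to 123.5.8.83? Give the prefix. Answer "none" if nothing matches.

123.5.8.83 is outside every listed prefix and there is no default route.

none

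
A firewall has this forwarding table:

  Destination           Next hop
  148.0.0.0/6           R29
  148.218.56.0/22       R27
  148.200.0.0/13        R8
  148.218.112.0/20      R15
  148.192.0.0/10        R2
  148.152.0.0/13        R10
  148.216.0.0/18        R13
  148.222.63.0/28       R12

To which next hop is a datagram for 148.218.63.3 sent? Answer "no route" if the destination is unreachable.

R2

Routes whose prefix contains 148.218.63.3:
  148.0.0.0/6 (148.0.0.0 - 151.255.255.255) -> R29
  148.192.0.0/10 (148.192.0.0 - 148.255.255.255) -> R2
More-specific entries that do NOT match:
  148.222.63.0/28 (148.222.63.0 - 148.222.63.15) does not contain 148.218.63.3
  148.218.56.0/22 (148.218.56.0 - 148.218.59.255) does not contain 148.218.63.3
  148.218.112.0/20 (148.218.112.0 - 148.218.127.255) does not contain 148.218.63.3
  148.216.0.0/18 (148.216.0.0 - 148.216.63.255) does not contain 148.218.63.3
  148.200.0.0/13 (148.200.0.0 - 148.207.255.255) does not contain 148.218.63.3
  148.152.0.0/13 (148.152.0.0 - 148.159.255.255) does not contain 148.218.63.3
Longest matching prefix is /10 -> next hop R2.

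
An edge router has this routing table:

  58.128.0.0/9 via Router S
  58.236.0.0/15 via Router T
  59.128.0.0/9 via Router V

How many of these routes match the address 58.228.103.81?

Prefixes containing 58.228.103.81:
  58.128.0.0/9 (58.128.0.0 - 58.255.255.255)
Total matching entries: 1.

1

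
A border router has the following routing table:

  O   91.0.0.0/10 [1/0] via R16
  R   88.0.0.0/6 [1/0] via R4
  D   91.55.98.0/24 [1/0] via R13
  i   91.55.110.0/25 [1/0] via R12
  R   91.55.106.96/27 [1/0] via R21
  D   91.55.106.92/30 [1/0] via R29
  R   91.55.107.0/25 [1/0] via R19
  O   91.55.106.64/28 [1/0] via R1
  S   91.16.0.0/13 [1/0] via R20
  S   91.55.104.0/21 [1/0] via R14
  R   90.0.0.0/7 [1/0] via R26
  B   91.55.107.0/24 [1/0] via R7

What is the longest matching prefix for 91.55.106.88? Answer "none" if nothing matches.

Entries matching 91.55.106.88:
  88.0.0.0/6 (88.0.0.0 - 91.255.255.255)
  90.0.0.0/7 (90.0.0.0 - 91.255.255.255)
  91.0.0.0/10 (91.0.0.0 - 91.63.255.255)
  91.55.104.0/21 (91.55.104.0 - 91.55.111.255)
Most specific is 91.55.104.0/21.

91.55.104.0/21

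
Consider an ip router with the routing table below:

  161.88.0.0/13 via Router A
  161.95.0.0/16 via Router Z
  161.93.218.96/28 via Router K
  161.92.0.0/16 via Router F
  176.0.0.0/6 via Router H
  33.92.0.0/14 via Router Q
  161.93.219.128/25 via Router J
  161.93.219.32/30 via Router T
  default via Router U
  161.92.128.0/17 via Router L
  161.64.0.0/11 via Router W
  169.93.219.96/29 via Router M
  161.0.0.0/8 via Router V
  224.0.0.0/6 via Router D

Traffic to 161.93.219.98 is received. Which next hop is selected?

Router A

Routes whose prefix contains 161.93.219.98:
  0.0.0.0/0 (default, matches everything) -> Router U
  161.0.0.0/8 (161.0.0.0 - 161.255.255.255) -> Router V
  161.64.0.0/11 (161.64.0.0 - 161.95.255.255) -> Router W
  161.88.0.0/13 (161.88.0.0 - 161.95.255.255) -> Router A
More-specific entries that do NOT match:
  161.93.219.32/30 (161.93.219.32 - 161.93.219.35) does not contain 161.93.219.98
  169.93.219.96/29 (169.93.219.96 - 169.93.219.103) does not contain 161.93.219.98
  161.93.218.96/28 (161.93.218.96 - 161.93.218.111) does not contain 161.93.219.98
  161.93.219.128/25 (161.93.219.128 - 161.93.219.255) does not contain 161.93.219.98
  161.92.128.0/17 (161.92.128.0 - 161.92.255.255) does not contain 161.93.219.98
  161.95.0.0/16 (161.95.0.0 - 161.95.255.255) does not contain 161.93.219.98
  161.92.0.0/16 (161.92.0.0 - 161.92.255.255) does not contain 161.93.219.98
  33.92.0.0/14 (33.92.0.0 - 33.95.255.255) does not contain 161.93.219.98
Longest matching prefix is /13 -> next hop Router A.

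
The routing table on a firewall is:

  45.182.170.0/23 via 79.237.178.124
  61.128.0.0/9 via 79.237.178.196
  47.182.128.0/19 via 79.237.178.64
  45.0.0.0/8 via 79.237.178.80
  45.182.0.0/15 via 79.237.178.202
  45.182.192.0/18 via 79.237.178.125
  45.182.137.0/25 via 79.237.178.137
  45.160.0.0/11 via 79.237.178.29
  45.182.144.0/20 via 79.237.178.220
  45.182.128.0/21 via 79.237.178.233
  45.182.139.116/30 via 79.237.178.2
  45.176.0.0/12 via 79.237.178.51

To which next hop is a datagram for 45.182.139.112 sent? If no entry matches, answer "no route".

Routes whose prefix contains 45.182.139.112:
  45.0.0.0/8 (45.0.0.0 - 45.255.255.255) -> 79.237.178.80
  45.160.0.0/11 (45.160.0.0 - 45.191.255.255) -> 79.237.178.29
  45.176.0.0/12 (45.176.0.0 - 45.191.255.255) -> 79.237.178.51
  45.182.0.0/15 (45.182.0.0 - 45.183.255.255) -> 79.237.178.202
More-specific entries that do NOT match:
  45.182.139.116/30 (45.182.139.116 - 45.182.139.119) does not contain 45.182.139.112
  45.182.137.0/25 (45.182.137.0 - 45.182.137.127) does not contain 45.182.139.112
  45.182.170.0/23 (45.182.170.0 - 45.182.171.255) does not contain 45.182.139.112
  45.182.128.0/21 (45.182.128.0 - 45.182.135.255) does not contain 45.182.139.112
  45.182.144.0/20 (45.182.144.0 - 45.182.159.255) does not contain 45.182.139.112
  47.182.128.0/19 (47.182.128.0 - 47.182.159.255) does not contain 45.182.139.112
  45.182.192.0/18 (45.182.192.0 - 45.182.255.255) does not contain 45.182.139.112
Longest matching prefix is /15 -> next hop 79.237.178.202.

79.237.178.202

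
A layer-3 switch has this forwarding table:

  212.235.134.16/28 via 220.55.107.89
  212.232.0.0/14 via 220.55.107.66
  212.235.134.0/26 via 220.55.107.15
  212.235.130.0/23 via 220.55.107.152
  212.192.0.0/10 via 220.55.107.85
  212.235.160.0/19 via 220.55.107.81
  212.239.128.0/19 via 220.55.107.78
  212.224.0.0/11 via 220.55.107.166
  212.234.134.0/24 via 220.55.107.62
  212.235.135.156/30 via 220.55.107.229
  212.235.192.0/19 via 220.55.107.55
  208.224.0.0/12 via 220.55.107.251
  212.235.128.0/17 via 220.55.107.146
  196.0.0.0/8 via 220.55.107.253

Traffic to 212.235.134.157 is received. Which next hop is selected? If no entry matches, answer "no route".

220.55.107.146

Routes whose prefix contains 212.235.134.157:
  212.192.0.0/10 (212.192.0.0 - 212.255.255.255) -> 220.55.107.85
  212.224.0.0/11 (212.224.0.0 - 212.255.255.255) -> 220.55.107.166
  212.232.0.0/14 (212.232.0.0 - 212.235.255.255) -> 220.55.107.66
  212.235.128.0/17 (212.235.128.0 - 212.235.255.255) -> 220.55.107.146
More-specific entries that do NOT match:
  212.235.135.156/30 (212.235.135.156 - 212.235.135.159) does not contain 212.235.134.157
  212.235.134.16/28 (212.235.134.16 - 212.235.134.31) does not contain 212.235.134.157
  212.235.134.0/26 (212.235.134.0 - 212.235.134.63) does not contain 212.235.134.157
  212.234.134.0/24 (212.234.134.0 - 212.234.134.255) does not contain 212.235.134.157
  212.235.130.0/23 (212.235.130.0 - 212.235.131.255) does not contain 212.235.134.157
  212.235.160.0/19 (212.235.160.0 - 212.235.191.255) does not contain 212.235.134.157
  212.239.128.0/19 (212.239.128.0 - 212.239.159.255) does not contain 212.235.134.157
  212.235.192.0/19 (212.235.192.0 - 212.235.223.255) does not contain 212.235.134.157
Longest matching prefix is /17 -> next hop 220.55.107.146.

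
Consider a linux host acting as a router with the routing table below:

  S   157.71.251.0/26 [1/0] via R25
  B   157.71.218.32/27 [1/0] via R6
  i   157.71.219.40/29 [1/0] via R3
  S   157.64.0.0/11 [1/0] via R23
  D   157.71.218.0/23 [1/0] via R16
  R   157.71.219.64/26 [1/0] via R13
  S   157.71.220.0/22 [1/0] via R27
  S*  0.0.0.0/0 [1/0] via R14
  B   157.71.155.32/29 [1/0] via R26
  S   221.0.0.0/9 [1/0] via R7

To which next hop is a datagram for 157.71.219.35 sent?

R16

Routes whose prefix contains 157.71.219.35:
  0.0.0.0/0 (default, matches everything) -> R14
  157.64.0.0/11 (157.64.0.0 - 157.95.255.255) -> R23
  157.71.218.0/23 (157.71.218.0 - 157.71.219.255) -> R16
More-specific entries that do NOT match:
  157.71.219.40/29 (157.71.219.40 - 157.71.219.47) does not contain 157.71.219.35
  157.71.155.32/29 (157.71.155.32 - 157.71.155.39) does not contain 157.71.219.35
  157.71.218.32/27 (157.71.218.32 - 157.71.218.63) does not contain 157.71.219.35
  157.71.251.0/26 (157.71.251.0 - 157.71.251.63) does not contain 157.71.219.35
  157.71.219.64/26 (157.71.219.64 - 157.71.219.127) does not contain 157.71.219.35
Longest matching prefix is /23 -> next hop R16.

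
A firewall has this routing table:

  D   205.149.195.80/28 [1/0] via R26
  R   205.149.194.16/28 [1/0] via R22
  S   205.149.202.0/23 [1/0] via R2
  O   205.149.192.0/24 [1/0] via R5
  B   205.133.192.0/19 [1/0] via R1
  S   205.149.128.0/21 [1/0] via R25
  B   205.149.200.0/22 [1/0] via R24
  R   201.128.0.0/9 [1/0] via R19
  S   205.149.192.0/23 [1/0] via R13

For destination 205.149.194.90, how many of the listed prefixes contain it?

0

No listed prefix contains 205.149.194.90.
Total matching entries: 0.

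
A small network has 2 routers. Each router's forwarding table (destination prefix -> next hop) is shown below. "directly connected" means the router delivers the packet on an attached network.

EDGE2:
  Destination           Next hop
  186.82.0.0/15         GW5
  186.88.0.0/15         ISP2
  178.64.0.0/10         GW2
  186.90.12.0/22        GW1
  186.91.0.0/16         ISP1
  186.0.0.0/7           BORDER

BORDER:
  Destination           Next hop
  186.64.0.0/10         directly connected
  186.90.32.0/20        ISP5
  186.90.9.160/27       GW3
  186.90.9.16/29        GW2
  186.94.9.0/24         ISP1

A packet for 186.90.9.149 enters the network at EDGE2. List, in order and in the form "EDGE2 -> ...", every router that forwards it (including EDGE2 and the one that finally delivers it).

EDGE2 -> BORDER

At EDGE2: longest match for 186.90.9.149 is 186.0.0.0/7 -> BORDER
At BORDER: longest match for 186.90.9.149 is 186.64.0.0/10 -> directly connected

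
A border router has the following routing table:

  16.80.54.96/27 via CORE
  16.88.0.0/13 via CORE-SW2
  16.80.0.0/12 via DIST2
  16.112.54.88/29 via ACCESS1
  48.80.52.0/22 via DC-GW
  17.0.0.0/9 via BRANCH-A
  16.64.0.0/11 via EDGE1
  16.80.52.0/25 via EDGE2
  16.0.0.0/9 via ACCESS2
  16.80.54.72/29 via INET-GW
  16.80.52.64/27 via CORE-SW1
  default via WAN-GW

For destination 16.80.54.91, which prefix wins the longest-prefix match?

Entries matching 16.80.54.91:
  0.0.0.0/0 (default, matches everything)
  16.0.0.0/9 (16.0.0.0 - 16.127.255.255)
  16.64.0.0/11 (16.64.0.0 - 16.95.255.255)
  16.80.0.0/12 (16.80.0.0 - 16.95.255.255)
Most specific is 16.80.0.0/12.

16.80.0.0/12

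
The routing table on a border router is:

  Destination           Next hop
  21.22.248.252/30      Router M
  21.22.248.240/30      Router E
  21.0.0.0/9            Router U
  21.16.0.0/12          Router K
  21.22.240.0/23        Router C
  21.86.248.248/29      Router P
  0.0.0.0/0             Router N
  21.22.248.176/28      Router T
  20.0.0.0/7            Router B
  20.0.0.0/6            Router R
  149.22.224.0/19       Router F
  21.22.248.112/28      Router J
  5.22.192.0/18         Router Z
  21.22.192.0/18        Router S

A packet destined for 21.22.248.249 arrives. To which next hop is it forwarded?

Routes whose prefix contains 21.22.248.249:
  0.0.0.0/0 (default, matches everything) -> Router N
  20.0.0.0/6 (20.0.0.0 - 23.255.255.255) -> Router R
  20.0.0.0/7 (20.0.0.0 - 21.255.255.255) -> Router B
  21.0.0.0/9 (21.0.0.0 - 21.127.255.255) -> Router U
  21.16.0.0/12 (21.16.0.0 - 21.31.255.255) -> Router K
  21.22.192.0/18 (21.22.192.0 - 21.22.255.255) -> Router S
More-specific entries that do NOT match:
  21.22.248.252/30 (21.22.248.252 - 21.22.248.255) does not contain 21.22.248.249
  21.22.248.240/30 (21.22.248.240 - 21.22.248.243) does not contain 21.22.248.249
  21.86.248.248/29 (21.86.248.248 - 21.86.248.255) does not contain 21.22.248.249
  21.22.248.176/28 (21.22.248.176 - 21.22.248.191) does not contain 21.22.248.249
  21.22.248.112/28 (21.22.248.112 - 21.22.248.127) does not contain 21.22.248.249
  21.22.240.0/23 (21.22.240.0 - 21.22.241.255) does not contain 21.22.248.249
  149.22.224.0/19 (149.22.224.0 - 149.22.255.255) does not contain 21.22.248.249
Longest matching prefix is /18 -> next hop Router S.

Router S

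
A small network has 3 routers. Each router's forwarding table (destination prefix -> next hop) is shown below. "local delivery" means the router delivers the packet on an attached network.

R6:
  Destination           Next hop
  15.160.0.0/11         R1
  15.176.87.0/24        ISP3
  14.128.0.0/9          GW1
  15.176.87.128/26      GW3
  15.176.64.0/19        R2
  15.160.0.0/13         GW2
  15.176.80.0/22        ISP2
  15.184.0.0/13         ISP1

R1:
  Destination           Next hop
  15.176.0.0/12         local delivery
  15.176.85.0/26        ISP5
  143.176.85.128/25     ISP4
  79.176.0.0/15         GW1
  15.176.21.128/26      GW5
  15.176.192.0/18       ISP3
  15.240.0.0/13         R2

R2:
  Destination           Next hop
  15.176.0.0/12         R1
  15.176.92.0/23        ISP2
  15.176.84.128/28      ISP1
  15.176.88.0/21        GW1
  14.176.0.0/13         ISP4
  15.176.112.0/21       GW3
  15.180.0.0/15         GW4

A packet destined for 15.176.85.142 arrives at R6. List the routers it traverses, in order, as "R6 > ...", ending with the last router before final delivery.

At R6: longest match for 15.176.85.142 is 15.176.64.0/19 -> R2
At R2: longest match for 15.176.85.142 is 15.176.0.0/12 -> R1
At R1: longest match for 15.176.85.142 is 15.176.0.0/12 -> local delivery

R6 > R2 > R1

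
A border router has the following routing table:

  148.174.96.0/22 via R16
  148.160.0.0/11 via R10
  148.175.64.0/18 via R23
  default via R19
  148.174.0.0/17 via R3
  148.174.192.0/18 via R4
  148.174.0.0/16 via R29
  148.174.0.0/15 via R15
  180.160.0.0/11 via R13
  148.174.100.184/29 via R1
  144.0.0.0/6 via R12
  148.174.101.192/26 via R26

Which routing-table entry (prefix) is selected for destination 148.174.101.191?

Entries matching 148.174.101.191:
  0.0.0.0/0 (default, matches everything)
  148.160.0.0/11 (148.160.0.0 - 148.191.255.255)
  148.174.0.0/15 (148.174.0.0 - 148.175.255.255)
  148.174.0.0/16 (148.174.0.0 - 148.174.255.255)
  148.174.0.0/17 (148.174.0.0 - 148.174.127.255)
Most specific is 148.174.0.0/17.

148.174.0.0/17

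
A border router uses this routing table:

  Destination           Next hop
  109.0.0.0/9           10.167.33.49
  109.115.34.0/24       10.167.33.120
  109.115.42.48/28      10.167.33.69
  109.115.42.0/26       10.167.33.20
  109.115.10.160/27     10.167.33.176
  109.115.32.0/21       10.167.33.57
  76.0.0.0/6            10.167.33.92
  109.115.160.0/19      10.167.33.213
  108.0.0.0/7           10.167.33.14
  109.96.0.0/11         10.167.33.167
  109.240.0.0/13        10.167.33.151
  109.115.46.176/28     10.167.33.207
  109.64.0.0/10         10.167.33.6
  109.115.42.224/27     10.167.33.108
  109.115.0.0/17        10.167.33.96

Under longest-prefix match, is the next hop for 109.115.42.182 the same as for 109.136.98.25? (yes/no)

109.115.42.182: longest match 109.115.0.0/17 -> 10.167.33.96
109.136.98.25: longest match 108.0.0.0/7 -> 10.167.33.14

no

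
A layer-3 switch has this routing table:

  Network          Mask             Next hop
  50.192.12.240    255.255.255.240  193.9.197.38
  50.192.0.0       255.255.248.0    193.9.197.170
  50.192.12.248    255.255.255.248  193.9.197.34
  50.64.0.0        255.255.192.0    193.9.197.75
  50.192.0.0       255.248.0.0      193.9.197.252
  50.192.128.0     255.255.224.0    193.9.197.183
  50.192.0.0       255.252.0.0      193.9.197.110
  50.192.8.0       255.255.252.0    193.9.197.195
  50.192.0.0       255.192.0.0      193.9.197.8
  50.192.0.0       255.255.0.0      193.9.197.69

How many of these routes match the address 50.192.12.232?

4

Prefixes containing 50.192.12.232:
  50.192.0.0/10 (50.192.0.0 - 50.255.255.255)
  50.192.0.0/13 (50.192.0.0 - 50.199.255.255)
  50.192.0.0/14 (50.192.0.0 - 50.195.255.255)
  50.192.0.0/16 (50.192.0.0 - 50.192.255.255)
Total matching entries: 4.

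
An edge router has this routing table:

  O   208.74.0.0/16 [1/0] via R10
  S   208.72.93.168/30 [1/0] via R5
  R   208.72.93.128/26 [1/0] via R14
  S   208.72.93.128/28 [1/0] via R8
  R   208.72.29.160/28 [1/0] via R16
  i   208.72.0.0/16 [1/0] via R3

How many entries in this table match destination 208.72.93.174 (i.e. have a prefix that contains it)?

Prefixes containing 208.72.93.174:
  208.72.0.0/16 (208.72.0.0 - 208.72.255.255)
  208.72.93.128/26 (208.72.93.128 - 208.72.93.191)
Total matching entries: 2.

2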